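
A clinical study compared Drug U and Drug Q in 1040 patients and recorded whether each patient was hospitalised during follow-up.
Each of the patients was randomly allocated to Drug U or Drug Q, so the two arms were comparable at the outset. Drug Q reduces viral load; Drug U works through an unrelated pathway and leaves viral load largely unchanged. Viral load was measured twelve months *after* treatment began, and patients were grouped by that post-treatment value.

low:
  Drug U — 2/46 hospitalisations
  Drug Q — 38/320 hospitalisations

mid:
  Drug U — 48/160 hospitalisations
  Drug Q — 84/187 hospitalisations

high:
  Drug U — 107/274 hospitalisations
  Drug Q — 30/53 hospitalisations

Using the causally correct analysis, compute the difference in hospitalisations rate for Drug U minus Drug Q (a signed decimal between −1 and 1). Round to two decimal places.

+0.06

The stratified and pooled comparisons disagree (Drug U wins within each viral load; Drug Q wins overall), so the answer turns on the causal role of viral load.
Viral load here is a post-treatment variable shaped by the drug; conditioning on it would introduce bias rather than remove it. The overall comparison is the causal one.
The causal difference is the pooled difference: 0.327 − 0.271 = +0.056.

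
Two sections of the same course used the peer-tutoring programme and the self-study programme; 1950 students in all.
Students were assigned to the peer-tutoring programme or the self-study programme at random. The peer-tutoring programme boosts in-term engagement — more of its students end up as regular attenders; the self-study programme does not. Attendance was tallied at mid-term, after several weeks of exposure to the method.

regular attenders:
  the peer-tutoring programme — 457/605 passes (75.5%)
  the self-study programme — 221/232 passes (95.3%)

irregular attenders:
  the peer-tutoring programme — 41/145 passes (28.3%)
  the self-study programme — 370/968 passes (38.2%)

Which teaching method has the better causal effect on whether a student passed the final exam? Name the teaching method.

the self-study programme is higher inside every mid-term attendance stratum but the peer-tutoring programme is higher in aggregate. Whether to stratify depends on how mid-term attendance relates to the teaching method.
Because the teaching method influences mid-term attendance, mid-term attendance is a post-treatment mediator, not a confounder. Stratifying on it would bias the estimate; the causal effect is the crude pooled difference.
Pooled: the peer-tutoring programme 66.4% vs the self-study programme 49.2%; the peer-tutoring programme is higher overall.

the peer-tutoring programme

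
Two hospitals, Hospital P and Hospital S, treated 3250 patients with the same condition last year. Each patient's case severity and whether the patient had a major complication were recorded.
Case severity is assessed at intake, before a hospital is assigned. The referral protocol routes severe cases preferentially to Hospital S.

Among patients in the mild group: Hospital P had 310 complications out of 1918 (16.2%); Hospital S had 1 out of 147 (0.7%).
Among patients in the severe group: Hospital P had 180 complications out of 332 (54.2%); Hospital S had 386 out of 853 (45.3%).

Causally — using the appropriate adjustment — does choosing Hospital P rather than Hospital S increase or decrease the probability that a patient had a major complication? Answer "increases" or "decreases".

increases

Since case severity is a pre-existing factor (not a product of the hospital) and it affects the outcome on its own, it is a confounder. The stratified rates, not the pooled rate, identify the causal effect.
Within each level — mild: 16.2% vs 0.7%; severe: 54.2% vs 45.3% — Hospital S is lower every time.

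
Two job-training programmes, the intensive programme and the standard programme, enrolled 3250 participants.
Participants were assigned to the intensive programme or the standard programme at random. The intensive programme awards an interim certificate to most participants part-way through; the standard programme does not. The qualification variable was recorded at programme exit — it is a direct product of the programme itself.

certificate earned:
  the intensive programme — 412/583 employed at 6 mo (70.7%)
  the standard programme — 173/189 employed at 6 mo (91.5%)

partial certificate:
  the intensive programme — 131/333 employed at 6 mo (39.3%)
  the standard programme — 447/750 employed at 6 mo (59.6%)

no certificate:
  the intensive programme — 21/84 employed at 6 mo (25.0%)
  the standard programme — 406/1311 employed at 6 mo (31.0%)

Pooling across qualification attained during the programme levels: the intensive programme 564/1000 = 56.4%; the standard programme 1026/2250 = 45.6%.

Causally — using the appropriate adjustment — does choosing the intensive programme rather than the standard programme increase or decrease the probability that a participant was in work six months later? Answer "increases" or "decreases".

Qualification attained during the programme here is a post-treatment variable shaped by the programme; conditioning on it would introduce bias rather than remove it. The overall comparison is the causal one.
Pooled: the intensive programme 56.4% vs the standard programme 45.6%; the intensive programme is higher overall.

increases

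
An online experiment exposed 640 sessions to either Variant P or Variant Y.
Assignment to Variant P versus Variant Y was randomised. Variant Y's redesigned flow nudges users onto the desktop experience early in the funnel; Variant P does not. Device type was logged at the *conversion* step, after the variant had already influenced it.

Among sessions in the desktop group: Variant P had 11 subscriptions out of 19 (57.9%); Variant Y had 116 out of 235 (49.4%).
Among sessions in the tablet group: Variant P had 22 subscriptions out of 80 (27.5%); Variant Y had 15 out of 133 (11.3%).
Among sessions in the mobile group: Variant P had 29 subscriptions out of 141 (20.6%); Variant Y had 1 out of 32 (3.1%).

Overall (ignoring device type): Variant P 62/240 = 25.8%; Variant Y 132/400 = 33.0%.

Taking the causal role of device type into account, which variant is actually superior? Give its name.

Within every device type level Variant P has the higher rate, yet pooled Variant Y does — Simpson's reversal.
Because the variant influences device type, device type is a post-treatment mediator, not a confounder. Stratifying on it would bias the estimate; the causal effect is the crude pooled difference.
Pooled: Variant P 25.8% vs Variant Y 33.0%; Variant Y is higher overall.

Variant Y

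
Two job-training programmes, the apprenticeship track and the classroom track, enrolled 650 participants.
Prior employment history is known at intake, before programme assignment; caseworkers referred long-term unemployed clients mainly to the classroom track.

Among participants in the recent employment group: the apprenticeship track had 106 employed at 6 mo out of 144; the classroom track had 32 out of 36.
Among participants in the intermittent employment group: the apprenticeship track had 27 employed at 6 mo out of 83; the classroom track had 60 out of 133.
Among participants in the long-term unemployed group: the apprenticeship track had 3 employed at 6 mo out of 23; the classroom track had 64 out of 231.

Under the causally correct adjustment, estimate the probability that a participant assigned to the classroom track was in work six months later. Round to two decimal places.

The prior employment history-specific comparison favours the classroom track throughout, but the pooled figures favour the apprenticeship track. The question is whether to condition on prior employment history.
The imbalance in prior employment history arose from how participants were allocated, not from anything the programme did; and prior employment history independently affects the outcome. The pooled gap is confounded — condition on prior employment history.
Standardising the classroom track to the population prior employment history mix: 0.277·32/36 + 0.332·60/133 + 0.391·64/231 = 0.504.

0.50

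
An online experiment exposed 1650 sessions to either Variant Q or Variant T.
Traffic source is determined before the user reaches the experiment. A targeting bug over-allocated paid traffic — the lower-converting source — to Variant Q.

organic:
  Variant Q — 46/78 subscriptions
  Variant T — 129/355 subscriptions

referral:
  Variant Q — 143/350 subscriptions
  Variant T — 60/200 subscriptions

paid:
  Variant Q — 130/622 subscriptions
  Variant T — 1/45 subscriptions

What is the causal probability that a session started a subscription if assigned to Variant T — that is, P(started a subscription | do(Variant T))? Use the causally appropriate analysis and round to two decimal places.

The imbalance in traffic source arose from how sessions were allocated, not from anything the variant did; and traffic source independently affects the outcome. The pooled gap is confounded — condition on traffic source.
Standardising Variant T to the population traffic source mix: 0.262·129/355 + 0.333·60/200 + 0.404·1/45 = 0.204.

0.20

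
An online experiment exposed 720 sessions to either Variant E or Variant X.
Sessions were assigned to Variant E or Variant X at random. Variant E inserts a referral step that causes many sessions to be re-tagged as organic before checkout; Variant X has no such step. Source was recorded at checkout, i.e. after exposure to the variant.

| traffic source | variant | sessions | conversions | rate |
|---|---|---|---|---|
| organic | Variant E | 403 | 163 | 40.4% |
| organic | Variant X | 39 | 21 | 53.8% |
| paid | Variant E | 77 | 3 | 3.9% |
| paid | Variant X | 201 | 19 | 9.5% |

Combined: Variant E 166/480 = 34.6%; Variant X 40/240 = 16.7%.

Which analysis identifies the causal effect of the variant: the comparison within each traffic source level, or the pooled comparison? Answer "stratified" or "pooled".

Within every traffic source level Variant X has the higher rate, yet pooled Variant E does — Simpson's reversal.
Traffic source is recorded after the variant and is itself shifted by it — it sits on the causal path from variant to outcome. Conditioning on a mediator would strip out part of the effect we want; the pooled comparison gives the total causal effect.
Pooled: Variant E 34.6% vs Variant X 16.7%; Variant E is higher overall.

pooled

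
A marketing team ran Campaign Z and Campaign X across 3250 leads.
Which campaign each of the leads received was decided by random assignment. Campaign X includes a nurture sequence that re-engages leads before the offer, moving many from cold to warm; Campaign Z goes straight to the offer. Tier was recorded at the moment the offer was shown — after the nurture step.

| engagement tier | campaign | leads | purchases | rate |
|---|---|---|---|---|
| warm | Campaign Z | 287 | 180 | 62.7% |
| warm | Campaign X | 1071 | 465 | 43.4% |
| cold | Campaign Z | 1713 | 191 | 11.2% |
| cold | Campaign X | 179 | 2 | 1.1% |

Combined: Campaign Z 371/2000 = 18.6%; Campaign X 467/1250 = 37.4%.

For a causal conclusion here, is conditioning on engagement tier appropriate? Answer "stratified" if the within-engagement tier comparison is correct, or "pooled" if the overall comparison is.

Within every engagement tier level Campaign Z has the higher rate, yet pooled Campaign X does — Simpson's reversal.
Because the campaign influences engagement tier, engagement tier is a post-treatment mediator, not a confounder. Stratifying on it would bias the estimate; the causal effect is the crude pooled difference.
Pooled: Campaign Z 18.6% vs Campaign X 37.4%; Campaign X is higher overall.

pooled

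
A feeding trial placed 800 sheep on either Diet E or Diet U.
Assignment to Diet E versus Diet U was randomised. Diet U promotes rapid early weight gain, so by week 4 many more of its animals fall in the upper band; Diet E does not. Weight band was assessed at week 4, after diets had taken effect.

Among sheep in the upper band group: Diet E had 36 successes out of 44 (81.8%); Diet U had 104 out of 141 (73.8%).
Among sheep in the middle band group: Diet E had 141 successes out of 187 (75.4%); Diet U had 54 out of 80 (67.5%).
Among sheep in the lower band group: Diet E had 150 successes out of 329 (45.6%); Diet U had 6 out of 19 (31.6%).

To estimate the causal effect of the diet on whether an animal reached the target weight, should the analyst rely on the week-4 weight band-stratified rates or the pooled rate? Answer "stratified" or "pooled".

pooled

The week-4 weight band-specific comparison favours Diet E throughout, but the pooled figures favour Diet U. The question is whether to condition on week-4 weight band.
Week-4 weight band lies on the pathway diet → week-4 weight band → outcome, so adjusting for it blocks the indirect effect. For the total causal effect of diet, use the unadjusted pooled rates.
Pooled: Diet E 58.4% vs Diet U 68.3%; Diet U is higher overall.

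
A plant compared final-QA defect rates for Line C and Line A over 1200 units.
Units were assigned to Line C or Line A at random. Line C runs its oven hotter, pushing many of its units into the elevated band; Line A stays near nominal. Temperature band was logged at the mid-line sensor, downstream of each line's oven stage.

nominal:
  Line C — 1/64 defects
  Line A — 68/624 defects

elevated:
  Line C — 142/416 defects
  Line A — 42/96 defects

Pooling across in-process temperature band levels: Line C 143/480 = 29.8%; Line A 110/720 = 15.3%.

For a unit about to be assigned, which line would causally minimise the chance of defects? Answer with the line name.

Line A

In-process temperature band is downstream of the line. One should not condition on a consequence of treatment, so the overall rates are the right comparison.
Pooled: Line C 29.8% vs Line A 15.3%; Line A is lower overall.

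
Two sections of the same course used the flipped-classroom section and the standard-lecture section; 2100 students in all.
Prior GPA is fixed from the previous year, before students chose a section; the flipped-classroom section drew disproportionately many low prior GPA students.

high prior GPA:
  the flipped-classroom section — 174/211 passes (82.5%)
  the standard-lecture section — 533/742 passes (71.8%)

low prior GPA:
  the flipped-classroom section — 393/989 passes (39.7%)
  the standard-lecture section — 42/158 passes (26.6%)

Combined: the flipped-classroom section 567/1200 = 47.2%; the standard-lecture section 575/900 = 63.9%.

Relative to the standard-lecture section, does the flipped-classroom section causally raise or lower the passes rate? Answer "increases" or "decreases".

increases

The stratified and pooled comparisons disagree (the flipped-classroom section wins within each prior GPA band; the standard-lecture section wins overall), so the answer turns on the causal role of prior GPA band.
Since prior GPA band is a pre-existing factor (not a product of the teaching method) and it affects the outcome on its own, it is a confounder. The stratified rates, not the pooled rate, identify the causal effect.
Within each level — high prior GPA: 82.5% vs 71.8%; low prior GPA: 39.7% vs 26.6% — the flipped-classroom section is higher every time.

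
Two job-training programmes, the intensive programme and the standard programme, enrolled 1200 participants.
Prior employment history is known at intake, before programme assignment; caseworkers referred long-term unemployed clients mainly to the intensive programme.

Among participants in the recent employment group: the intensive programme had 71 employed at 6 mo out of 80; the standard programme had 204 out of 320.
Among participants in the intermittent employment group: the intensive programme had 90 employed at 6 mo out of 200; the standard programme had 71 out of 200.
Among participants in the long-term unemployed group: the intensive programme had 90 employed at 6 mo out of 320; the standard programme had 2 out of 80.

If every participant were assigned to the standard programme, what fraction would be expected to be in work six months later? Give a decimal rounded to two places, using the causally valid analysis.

Nothing the programme does changes prior employment history; the imbalance is an allocation artefact. With prior employment history also predicting the outcome, the pooled figure is confounded, and the within-stratum comparison is the causal one.
Standardising the standard programme to the population prior employment history mix: 0.333·204/320 + 0.333·71/200 + 0.333·2/80 = 0.339.

0.34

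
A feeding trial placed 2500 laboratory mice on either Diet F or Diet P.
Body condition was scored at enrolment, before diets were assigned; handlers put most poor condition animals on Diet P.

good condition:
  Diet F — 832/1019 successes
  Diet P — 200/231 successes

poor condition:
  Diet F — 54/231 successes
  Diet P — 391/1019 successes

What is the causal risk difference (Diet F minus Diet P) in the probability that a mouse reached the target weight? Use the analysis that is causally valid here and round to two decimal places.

Within every starting body condition level Diet P has the higher rate, yet pooled Diet F does — Simpson's reversal.
Here starting body condition is a common cause — it drives both which diet a case falls under and the outcome. The crude comparison mixes populations; the stratum-specific rates are the causally relevant ones.
Adjusting over the population distribution of starting body condition: 0.500·(0.816−0.866) + 0.500·(0.234−0.384) = -0.100.

-0.10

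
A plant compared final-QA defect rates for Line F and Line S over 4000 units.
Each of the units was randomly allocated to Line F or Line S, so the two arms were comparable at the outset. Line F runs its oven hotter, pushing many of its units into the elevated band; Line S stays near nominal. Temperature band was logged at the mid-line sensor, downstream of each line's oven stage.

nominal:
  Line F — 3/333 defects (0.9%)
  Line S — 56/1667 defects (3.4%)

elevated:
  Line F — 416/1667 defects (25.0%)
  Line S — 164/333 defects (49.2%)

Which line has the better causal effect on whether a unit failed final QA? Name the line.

The in-process temperature band-specific comparison favours Line F throughout, but the pooled figures favour Line S. The question is whether to condition on in-process temperature band.
In-process temperature band is downstream of the line. One should not condition on a consequence of treatment, so the overall rates are the right comparison.
Pooled: Line F 20.9% vs Line S 11.0%; Line S is lower overall.

Line S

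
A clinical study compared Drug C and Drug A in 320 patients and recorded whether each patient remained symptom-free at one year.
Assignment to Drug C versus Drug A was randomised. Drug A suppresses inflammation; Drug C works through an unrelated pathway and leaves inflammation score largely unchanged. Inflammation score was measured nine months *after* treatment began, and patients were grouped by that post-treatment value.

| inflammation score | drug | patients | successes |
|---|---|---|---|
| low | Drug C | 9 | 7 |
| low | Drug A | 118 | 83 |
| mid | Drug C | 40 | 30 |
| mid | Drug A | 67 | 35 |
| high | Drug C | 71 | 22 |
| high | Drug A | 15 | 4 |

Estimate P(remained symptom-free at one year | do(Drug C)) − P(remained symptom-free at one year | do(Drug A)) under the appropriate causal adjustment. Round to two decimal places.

-0.12

Within every inflammation score level Drug C has the higher rate, yet pooled Drug A does — Simpson's reversal.
Because the drug influences inflammation score, inflammation score is a post-treatment mediator, not a confounder. Stratifying on it would bias the estimate; the causal effect is the crude pooled difference.
The causal difference is the pooled difference: 0.492 − 0.610 = -0.118.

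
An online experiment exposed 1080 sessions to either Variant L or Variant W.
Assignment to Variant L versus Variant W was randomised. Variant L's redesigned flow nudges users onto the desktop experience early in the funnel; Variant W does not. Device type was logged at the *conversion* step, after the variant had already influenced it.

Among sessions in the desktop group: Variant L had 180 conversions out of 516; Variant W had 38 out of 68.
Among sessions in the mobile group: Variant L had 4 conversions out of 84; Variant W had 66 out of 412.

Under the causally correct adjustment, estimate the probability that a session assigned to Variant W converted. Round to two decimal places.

The stratified and pooled comparisons disagree (Variant W wins within each device type; Variant L wins overall), so the answer turns on the causal role of device type.
Device type is downstream of the variant. One should not condition on a consequence of treatment, so the overall rates are the right comparison.
So P(outcome | do(Variant W)) is just the pooled rate for Variant W: 104/480 = 0.217.

0.22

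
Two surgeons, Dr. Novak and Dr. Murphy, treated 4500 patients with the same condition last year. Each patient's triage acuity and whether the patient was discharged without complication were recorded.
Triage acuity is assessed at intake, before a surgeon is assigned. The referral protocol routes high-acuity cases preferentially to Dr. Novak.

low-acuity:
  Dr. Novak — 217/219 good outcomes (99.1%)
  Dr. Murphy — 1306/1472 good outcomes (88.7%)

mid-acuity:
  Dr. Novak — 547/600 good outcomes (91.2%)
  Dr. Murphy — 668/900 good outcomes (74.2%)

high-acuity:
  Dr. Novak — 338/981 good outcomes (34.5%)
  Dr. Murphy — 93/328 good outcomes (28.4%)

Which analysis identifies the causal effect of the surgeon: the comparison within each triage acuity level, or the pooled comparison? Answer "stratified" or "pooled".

stratified

Triage acuity satisfies the back-door criterion: it is not a descendant of the surgeon, and it blocks the spurious path from surgeon to outcome. Adjusting for it (i.e., using the within-triage acuity rates) gives the causal effect.
Within each level — low-acuity: 99.1% vs 88.7%; mid-acuity: 91.2% vs 74.2%; high-acuity: 34.5% vs 28.4% — Dr. Novak is higher every time.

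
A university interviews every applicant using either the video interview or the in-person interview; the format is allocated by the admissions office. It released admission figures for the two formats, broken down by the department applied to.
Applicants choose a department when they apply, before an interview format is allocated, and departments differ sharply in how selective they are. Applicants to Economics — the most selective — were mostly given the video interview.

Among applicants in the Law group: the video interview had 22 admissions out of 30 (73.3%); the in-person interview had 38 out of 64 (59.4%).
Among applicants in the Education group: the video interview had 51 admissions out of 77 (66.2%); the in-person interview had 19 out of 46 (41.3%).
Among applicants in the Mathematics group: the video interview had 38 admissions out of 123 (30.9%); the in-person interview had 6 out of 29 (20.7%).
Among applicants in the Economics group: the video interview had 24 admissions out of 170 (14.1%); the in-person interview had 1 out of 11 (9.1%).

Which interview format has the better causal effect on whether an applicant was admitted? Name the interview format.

Nothing the interview format does changes department; the imbalance is an allocation artefact. With department also predicting the outcome, the pooled figure is confounded, and the within-stratum comparison is the causal one.
Within each level — Law: 73.3% vs 59.4%; Education: 66.2% vs 41.3%; Mathematics: 30.9% vs 20.7%; Economics: 14.1% vs 9.1% — the video interview is higher every time.

the video interview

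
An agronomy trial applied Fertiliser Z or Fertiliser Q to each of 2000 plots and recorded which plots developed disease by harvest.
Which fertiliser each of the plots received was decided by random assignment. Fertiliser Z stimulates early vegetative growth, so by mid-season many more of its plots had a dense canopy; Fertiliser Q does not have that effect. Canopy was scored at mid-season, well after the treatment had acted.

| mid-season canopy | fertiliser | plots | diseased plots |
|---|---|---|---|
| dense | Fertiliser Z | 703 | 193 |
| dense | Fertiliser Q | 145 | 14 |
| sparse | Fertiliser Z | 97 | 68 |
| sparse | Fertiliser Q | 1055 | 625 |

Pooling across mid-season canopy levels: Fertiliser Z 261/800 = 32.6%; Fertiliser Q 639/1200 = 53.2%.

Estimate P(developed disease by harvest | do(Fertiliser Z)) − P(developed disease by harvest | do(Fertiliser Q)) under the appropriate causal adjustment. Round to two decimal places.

-0.21

Mid-season canopy here is a post-treatment variable shaped by the fertiliser; conditioning on it would introduce bias rather than remove it. The overall comparison is the causal one.
The causal difference is the pooled difference: 0.326 − 0.532 = -0.206.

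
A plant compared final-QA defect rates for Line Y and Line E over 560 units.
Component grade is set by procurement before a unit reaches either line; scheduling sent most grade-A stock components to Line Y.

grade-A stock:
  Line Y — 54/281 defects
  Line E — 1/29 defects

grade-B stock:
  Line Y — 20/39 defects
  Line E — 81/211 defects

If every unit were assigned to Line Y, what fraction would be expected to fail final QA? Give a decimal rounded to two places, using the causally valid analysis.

Since component grade is a pre-existing factor (not a product of the line) and it affects the outcome on its own, it is a confounder. The stratified rates, not the pooled rate, identify the causal effect.
Standardising Line Y to the population component grade mix: 0.554·54/281 + 0.446·20/39 = 0.335.

0.34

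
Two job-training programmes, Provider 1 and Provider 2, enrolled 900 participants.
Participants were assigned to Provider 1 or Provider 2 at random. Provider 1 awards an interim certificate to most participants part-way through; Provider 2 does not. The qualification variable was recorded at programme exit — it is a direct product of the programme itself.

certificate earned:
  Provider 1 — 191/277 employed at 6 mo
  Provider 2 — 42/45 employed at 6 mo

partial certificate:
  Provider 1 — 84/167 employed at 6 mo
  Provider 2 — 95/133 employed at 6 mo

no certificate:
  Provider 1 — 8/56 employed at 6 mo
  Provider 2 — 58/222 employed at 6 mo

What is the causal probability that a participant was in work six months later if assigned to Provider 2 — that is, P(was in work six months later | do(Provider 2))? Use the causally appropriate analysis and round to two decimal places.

Qualification attained during the programme is downstream of the programme. One should not condition on a consequence of treatment, so the overall rates are the right comparison.
So P(outcome | do(Provider 2)) is just the pooled rate for Provider 2: 195/400 = 0.487.

0.49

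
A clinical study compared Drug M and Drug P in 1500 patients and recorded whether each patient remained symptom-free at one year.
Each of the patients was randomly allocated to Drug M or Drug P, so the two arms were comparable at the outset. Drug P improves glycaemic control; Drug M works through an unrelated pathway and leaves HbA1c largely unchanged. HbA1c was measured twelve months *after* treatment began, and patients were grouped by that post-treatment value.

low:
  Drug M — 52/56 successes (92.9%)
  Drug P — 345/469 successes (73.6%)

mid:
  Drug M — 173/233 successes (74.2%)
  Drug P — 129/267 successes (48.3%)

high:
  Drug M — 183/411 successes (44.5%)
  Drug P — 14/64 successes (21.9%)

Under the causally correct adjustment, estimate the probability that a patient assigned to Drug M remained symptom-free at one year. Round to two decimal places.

The HbA1c-specific comparison favours Drug M throughout, but the pooled figures favour Drug P. The question is whether to condition on HbA1c.
HbA1c here is a post-treatment variable shaped by the drug; conditioning on it would introduce bias rather than remove it. The overall comparison is the causal one.
So P(outcome | do(Drug M)) is just the pooled rate for Drug M: 408/700 = 0.583.

0.58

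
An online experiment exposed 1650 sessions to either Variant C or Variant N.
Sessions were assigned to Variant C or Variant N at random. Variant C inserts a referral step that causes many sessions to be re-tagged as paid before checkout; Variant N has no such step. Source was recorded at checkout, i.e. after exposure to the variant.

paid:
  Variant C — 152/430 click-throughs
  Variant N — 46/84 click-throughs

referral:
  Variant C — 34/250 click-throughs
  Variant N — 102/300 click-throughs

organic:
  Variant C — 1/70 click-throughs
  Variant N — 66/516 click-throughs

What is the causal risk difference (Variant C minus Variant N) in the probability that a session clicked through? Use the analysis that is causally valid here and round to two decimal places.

Traffic source is downstream of the variant. One should not condition on a consequence of treatment, so the overall rates are the right comparison.
The causal difference is the pooled difference: 0.249 − 0.238 = +0.012.

+0.01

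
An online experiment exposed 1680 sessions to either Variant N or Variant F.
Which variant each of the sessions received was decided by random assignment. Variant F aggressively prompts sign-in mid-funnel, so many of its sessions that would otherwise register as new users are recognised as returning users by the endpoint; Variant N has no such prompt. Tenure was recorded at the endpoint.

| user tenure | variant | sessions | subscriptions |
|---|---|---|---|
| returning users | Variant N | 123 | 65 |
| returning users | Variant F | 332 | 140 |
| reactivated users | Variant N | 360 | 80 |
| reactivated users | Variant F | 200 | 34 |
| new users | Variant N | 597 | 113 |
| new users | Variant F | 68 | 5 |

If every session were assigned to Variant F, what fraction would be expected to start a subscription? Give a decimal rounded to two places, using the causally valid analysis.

0.30

User tenure is recorded after the variant and is itself shifted by it — it sits on the causal path from variant to outcome. Conditioning on a mediator would strip out part of the effect we want; the pooled comparison gives the total causal effect.
So P(outcome | do(Variant F)) is just the pooled rate for Variant F: 179/600 = 0.298.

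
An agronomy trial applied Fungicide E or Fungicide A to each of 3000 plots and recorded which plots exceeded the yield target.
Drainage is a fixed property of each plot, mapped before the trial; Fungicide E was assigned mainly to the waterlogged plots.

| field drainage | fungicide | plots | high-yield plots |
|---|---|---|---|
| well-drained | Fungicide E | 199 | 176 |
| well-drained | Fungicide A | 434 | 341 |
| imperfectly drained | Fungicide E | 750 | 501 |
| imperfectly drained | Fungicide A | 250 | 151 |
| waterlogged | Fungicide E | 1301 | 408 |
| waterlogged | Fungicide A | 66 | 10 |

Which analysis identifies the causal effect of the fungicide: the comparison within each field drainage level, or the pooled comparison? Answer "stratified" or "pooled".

stratified

Within every field drainage level Fungicide E has the higher rate, yet pooled Fungicide A does — Simpson's reversal.
Field drainage satisfies the back-door criterion: it is not a descendant of the fungicide, and it blocks the spurious path from fungicide to outcome. Adjusting for it (i.e., using the within-field drainage rates) gives the causal effect.
Within each level — well-drained: 88.4% vs 78.6%; imperfectly drained: 66.8% vs 60.4%; waterlogged: 31.4% vs 15.2% — Fungicide E is higher every time.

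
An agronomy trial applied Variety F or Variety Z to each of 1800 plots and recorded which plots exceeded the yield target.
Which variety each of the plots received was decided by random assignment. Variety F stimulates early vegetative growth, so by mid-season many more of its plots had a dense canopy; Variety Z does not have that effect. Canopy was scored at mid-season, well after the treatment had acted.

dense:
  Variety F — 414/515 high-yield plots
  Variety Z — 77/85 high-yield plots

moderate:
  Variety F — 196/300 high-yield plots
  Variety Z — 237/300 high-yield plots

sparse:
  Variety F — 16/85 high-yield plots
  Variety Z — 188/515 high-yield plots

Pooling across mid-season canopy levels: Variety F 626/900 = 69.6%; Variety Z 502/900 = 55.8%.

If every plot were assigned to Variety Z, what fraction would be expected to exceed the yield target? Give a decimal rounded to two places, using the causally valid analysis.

Variety Z is higher inside every mid-season canopy stratum but Variety F is higher in aggregate. Whether to stratify depends on how mid-season canopy relates to the variety.
Mid-season canopy is recorded after the variety and is itself shifted by it — it sits on the causal path from variety to outcome. Conditioning on a mediator would strip out part of the effect we want; the pooled comparison gives the total causal effect.
So P(outcome | do(Variety Z)) is just the pooled rate for Variety Z: 502/900 = 0.558.

0.56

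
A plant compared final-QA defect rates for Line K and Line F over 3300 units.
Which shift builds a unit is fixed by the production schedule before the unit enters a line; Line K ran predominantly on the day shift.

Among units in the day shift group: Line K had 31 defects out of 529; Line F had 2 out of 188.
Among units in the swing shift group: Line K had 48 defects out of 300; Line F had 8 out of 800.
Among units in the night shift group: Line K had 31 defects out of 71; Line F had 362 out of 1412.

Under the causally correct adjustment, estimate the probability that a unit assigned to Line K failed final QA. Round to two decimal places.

0.26

Shift is set before the line has any effect — it is not caused by the line — and it independently drives the outcome. That makes it a confounder, so the causal comparison is within shift levels.
Standardising Line K to the population shift mix: 0.217·31/529 + 0.333·48/300 + 0.449·31/71 = 0.262.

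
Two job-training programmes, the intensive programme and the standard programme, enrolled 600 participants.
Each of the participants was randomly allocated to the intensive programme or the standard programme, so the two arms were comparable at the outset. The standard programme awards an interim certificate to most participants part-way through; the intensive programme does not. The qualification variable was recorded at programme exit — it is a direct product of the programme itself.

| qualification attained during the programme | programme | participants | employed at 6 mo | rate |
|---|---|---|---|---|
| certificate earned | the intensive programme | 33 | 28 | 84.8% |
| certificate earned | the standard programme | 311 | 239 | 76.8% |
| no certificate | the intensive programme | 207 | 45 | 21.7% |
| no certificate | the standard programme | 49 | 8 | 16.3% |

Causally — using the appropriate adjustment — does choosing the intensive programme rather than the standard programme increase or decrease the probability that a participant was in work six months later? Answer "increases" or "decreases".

Qualification attained during the programme is recorded after the programme and is itself shifted by it — it sits on the causal path from programme to outcome. Conditioning on a mediator would strip out part of the effect we want; the pooled comparison gives the total causal effect.
Pooled: the intensive programme 30.4% vs the standard programme 68.6%; the standard programme is higher overall.

decreases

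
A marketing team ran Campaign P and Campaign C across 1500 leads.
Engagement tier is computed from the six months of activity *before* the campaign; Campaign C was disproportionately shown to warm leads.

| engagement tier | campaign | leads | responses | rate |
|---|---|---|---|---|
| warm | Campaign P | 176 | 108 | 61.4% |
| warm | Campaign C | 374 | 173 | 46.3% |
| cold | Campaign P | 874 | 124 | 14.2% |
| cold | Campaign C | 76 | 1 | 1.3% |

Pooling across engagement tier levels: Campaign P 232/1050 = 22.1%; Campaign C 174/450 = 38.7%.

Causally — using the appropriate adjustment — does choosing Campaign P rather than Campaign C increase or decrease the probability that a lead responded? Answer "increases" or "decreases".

increases

Campaign P is higher inside every engagement tier stratum but Campaign C is higher in aggregate. Whether to stratify depends on how engagement tier relates to the campaign.
Here engagement tier is a common cause — it drives both which campaign a case falls under and the outcome. The crude comparison mixes populations; the stratum-specific rates are the causally relevant ones.
Within each level — warm: 61.4% vs 46.3%; cold: 14.2% vs 1.3% — Campaign P is higher every time.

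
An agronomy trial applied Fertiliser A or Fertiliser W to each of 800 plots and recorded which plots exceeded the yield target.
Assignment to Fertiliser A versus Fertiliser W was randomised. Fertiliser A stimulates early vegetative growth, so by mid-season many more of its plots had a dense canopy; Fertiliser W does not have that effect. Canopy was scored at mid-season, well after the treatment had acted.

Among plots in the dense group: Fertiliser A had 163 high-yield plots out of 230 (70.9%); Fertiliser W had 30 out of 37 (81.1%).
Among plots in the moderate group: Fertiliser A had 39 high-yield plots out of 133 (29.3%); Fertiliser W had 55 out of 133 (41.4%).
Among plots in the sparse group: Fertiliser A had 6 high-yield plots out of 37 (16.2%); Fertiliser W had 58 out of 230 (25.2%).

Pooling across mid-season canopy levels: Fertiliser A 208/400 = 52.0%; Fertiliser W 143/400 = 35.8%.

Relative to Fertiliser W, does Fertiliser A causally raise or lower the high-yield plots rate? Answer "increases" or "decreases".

increases

Because the fertiliser influences mid-season canopy, mid-season canopy is a post-treatment mediator, not a confounder. Stratifying on it would bias the estimate; the causal effect is the crude pooled difference.
Pooled: Fertiliser A 52.0% vs Fertiliser W 35.8%; Fertiliser A is higher overall.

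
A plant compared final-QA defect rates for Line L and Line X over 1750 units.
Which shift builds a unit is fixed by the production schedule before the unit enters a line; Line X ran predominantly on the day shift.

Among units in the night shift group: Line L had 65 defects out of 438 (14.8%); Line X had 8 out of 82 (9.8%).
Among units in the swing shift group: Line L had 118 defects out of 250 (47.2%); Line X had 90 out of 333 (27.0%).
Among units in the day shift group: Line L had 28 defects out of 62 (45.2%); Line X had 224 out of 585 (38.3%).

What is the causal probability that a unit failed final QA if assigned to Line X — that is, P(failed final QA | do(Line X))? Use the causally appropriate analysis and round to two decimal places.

0.26

The imbalance in shift arose from how units were allocated, not from anything the line did; and shift independently affects the outcome. The pooled gap is confounded — condition on shift.
Standardising Line X to the population shift mix: 0.297·8/82 + 0.333·90/333 + 0.370·224/585 = 0.261.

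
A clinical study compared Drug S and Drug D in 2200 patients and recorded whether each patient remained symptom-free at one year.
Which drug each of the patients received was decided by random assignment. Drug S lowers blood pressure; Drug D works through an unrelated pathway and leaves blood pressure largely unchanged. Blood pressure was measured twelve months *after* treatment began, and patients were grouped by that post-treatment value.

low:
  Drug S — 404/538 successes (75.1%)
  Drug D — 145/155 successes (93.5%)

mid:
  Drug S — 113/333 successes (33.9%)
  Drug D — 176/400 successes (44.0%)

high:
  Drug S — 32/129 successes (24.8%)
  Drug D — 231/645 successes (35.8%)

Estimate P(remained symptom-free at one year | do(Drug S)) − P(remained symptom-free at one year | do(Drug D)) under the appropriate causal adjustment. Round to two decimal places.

Stratifying would compare drugs among patients the drugs themselves sorted into blood pressure groups — a form of selection on an intermediate. The unconditioned pooled rates give the total causal effect.
The causal difference is the pooled difference: 0.549 − 0.460 = +0.089.

+0.09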